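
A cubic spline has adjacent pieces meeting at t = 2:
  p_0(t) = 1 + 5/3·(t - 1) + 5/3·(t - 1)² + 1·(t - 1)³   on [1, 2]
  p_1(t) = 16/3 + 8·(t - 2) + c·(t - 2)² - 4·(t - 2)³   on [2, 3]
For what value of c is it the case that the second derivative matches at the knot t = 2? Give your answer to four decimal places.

p_0''(t) = 10/3 + 6·(t - 1), so p_0''(2) = 28/3. On the right, p_1''(2) = 2c, so c = 14/3.

4.6667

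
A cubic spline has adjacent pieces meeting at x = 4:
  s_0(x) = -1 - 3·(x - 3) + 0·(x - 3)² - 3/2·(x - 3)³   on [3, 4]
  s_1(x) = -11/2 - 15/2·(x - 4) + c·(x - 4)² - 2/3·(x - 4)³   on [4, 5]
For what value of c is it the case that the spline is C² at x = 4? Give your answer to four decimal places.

s_0''(x) = 0 - 9·(x - 3), so s_0''(4) = -9. On the right, s_1''(4) = 2c, so c = -9/2.

-4.5000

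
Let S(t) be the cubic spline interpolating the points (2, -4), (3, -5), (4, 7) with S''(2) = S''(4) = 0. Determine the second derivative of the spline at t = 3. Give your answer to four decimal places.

Write σ_i for S''(x_i). With h_i = 1, 1 and divided differences Δ_i = -1, 12, the continuity of S' gives the tridiagonal system
  1·σ_0 + 4·σ_1 + 1·σ_2 = 6(Δ_1 - Δ_0) = 78
Natural end conditions: σ_0 = σ_2 = 0.
Forward elimination and back-substitution give σ_0 = 0, σ_1 = 39/2, σ_2 = 0.

19.5000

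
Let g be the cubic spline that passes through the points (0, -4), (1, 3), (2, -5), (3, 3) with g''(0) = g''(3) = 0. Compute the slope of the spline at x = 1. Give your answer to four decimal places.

Let M_i = g''(x_i). Step sizes h_i = 1, 1, 1; slopes of the chords Δ_i = (y_(i+1) - y_i)/h_i = 7, -8, 8.
  1·M_0 + 4·M_1 + 1·M_2 = 6(Δ_1 - Δ_0) = -90
  1·M_1 + 4·M_2 + 1·M_3 = 6(Δ_2 - Δ_1) = 96
Natural end conditions: M_0 = M_3 = 0.
Forward elimination and back-substitution give M_0 = 0, M_1 = -152/5, M_2 = 158/5, M_3 = 0.
On [1, 2], g'(x) = b_1 + 2c_1·(x - 1) + 3d_1·(x - 1)² with b_1 = Δ_1 - h_1(2M_1 + M_2)/6 = -47/15, c_1 = M_1/2 = -76/5, d_1 = (M_2 - M_1)/(6h_1) = 31/3. So g'(1) = -47/15.

-3.1333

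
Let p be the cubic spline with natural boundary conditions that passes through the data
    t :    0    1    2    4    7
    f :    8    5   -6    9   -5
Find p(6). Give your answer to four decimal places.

Write σ_i for p''(x_i). With h_i = 1, 1, 2, 3 and divided differences Δ_i = -3, -11, 15/2, -14/3, the continuity of p' gives the tridiagonal system
  1·σ_0 + 4·σ_1 + 1·σ_2 = 6(Δ_1 - Δ_0) = -48
  1·σ_1 + 6·σ_2 + 2·σ_3 = 6(Δ_2 - Δ_1) = 111
  2·σ_2 + 10·σ_3 + 3·σ_4 = 6(Δ_3 - Δ_2) = -73
Natural end conditions: σ_0 = σ_4 = 0.
Hence σ_0 = 0, σ_1 = -1972/107, σ_2 = 2752/107, σ_3 = -2663/214, σ_4 = 0.
On [4, 7], p(t) = 9 + 4993/642·(t - 4) - 2663/428·(t - 4)² + 2663/3852·(t - 4)³.
With (t - 4) = 2: p(6) = 5005/963.

5.1973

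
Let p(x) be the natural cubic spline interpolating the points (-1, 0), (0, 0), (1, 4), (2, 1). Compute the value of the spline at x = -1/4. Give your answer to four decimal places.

-0.5031

Write M_i for p''(x_i). With h_i = 1, 1, 1 and divided differences Δ_i = 0, 4, -3, the continuity of p' gives the tridiagonal system
  1·M_0 + 4·M_1 + 1·M_2 = 6(Δ_1 - Δ_0) = 24
  1·M_1 + 4·M_2 + 1·M_3 = 6(Δ_2 - Δ_1) = -42
Natural end conditions: M_0 = M_3 = 0.
Solving the tridiagonal system: M_0 = 0, M_1 = 46/5, M_2 = -64/5, M_3 = 0.
On [-1, 0], p(x) = 0 - 23/15·(x + 1) + 0·(x + 1)² + 23/15·(x + 1)³.
With (x + 1) = 3/4: p(-1/4) = -161/320.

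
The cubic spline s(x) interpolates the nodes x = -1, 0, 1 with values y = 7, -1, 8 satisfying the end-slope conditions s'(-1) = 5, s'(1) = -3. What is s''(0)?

Write σ_i for s''(x_i). With h_i = 1, 1 and divided differences Δ_i = -8, 9, the continuity of s' gives the tridiagonal system
  1·σ_0 + 4·σ_1 + 1·σ_2 = 6(Δ_1 - Δ_0) = 102
Clamped end conditions give two more equations: 2h_0·σ_0 + h_0·σ_1 = 6(Δ_0 - s'(-1)) = -78 and h_1·σ_1 + 2h_1·σ_2 = 6(s'(1) - Δ_1) = -72.
Forward elimination and back-substitution give σ_0 = -137/2, σ_1 = 59, σ_2 = -131/2.

59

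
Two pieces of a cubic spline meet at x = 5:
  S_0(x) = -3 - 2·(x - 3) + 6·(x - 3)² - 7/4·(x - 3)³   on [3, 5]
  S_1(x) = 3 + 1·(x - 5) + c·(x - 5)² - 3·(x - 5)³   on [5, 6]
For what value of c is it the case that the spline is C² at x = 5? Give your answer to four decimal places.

-4.5000

S_0''(x) = 12 - 21/2·(x - 3), so S_0''(5) = -9. On the right, S_1''(5) = 2c, so c = -9/2.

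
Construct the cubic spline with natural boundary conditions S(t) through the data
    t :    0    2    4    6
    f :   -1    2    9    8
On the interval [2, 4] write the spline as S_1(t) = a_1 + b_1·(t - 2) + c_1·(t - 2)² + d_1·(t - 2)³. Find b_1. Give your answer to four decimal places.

3.1000

Let M_i = S''(x_i). Step sizes h_i = 2, 2, 2; slopes of the chords Δ_i = (y_(i+1) - y_i)/h_i = 3/2, 7/2, -1/2.
  2·M_0 + 8·M_1 + 2·M_2 = 6(Δ_1 - Δ_0) = 12
  2·M_1 + 8·M_2 + 2·M_3 = 6(Δ_2 - Δ_1) = -24
Natural end conditions: M_0 = M_3 = 0.
Forward elimination and back-substitution give M_0 = 0, M_1 = 12/5, M_2 = -18/5, M_3 = 0.
On [2, 4], with S_1(t) = a_1 + b_1·(t - 2) + c_1·(t - 2)² + d_1·(t - 2)³: c_1 = M_1/2 = 6/5, d_1 = (M_2 - M_1)/(6h_1) = -1/2, b_1 = Δ_1 - h_1(2M_1 + M_2)/6 = 31/10.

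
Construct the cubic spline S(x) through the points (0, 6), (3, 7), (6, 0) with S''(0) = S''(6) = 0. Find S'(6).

-3

With M_i denoting the second derivative at x_i, h_i = 3, 3, and Δ_i = (y_(i+1) − y_i)/h_i = 1/3, -7/3:
  3·M_0 + 12·M_1 + 3·M_2 = 6(Δ_1 - Δ_0) = -16
Natural end conditions: M_0 = M_2 = 0.
Solving the tridiagonal system: M_0 = 0, M_1 = -4/3, M_2 = 0.
On [3, 6], S'(x) = b_1 + 2c_1·(x - 3) + 3d_1·(x - 3)² with b_1 = Δ_1 - h_1(2M_1 + M_2)/6 = -1, c_1 = M_1/2 = -2/3, d_1 = (M_2 - M_1)/(6h_1) = 2/27. So S'(6) = -3.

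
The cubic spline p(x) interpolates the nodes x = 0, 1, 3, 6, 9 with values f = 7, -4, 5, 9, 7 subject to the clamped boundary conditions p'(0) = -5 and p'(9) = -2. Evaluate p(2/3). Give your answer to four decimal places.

-0.2833

With M_i denoting the second derivative at x_i, h_i = 1, 2, 3, 3, and Δ_i = (y_(i+1) − y_i)/h_i = -11, 9/2, 4/3, -2/3:
  1·M_0 + 6·M_1 + 2·M_2 = 6(Δ_1 - Δ_0) = 93
  2·M_1 + 10·M_2 + 3·M_3 = 6(Δ_2 - Δ_1) = -19
  3·M_2 + 12·M_3 + 3·M_4 = 6(Δ_3 - Δ_2) = -12
Clamped end conditions give two more equations: 2h_0·M_0 + h_0·M_1 = 6(Δ_0 - p'(0)) = -36 and h_3·M_3 + 2h_3·M_4 = 6(p'(9) - Δ_3) = -8.
Solving: M_0 = -3167/108, M_1 = 1223/54, M_2 = -1465/216, M_3 = 127/108, M_4 = -415/216.
On [0, 1], p(x) = 7 - 5·x - 3167/216·x² + 1871/216·x³.
With x = 2/3: p(2/3) = -413/1458.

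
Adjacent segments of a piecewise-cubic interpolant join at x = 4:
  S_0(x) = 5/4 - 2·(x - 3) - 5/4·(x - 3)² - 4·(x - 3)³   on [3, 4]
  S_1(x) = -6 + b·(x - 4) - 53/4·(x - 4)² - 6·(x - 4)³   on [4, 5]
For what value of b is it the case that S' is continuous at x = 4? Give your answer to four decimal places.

-16.5000

S_0'(x) = -2 - 5/2·(x - 3) - 12·(x - 3)², so S_0'(4) = -33/2. On the right, S_1'(4) = b, so b = -33/2.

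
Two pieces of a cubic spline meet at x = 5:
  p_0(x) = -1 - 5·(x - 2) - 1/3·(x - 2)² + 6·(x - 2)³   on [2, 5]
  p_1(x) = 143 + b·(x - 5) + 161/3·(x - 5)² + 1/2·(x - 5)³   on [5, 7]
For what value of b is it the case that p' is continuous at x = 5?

p_0'(x) = -5 - 2/3·(x - 2) + 18·(x - 2)², so p_0'(5) = 155. On the right, p_1'(5) = b, so b = 155.

155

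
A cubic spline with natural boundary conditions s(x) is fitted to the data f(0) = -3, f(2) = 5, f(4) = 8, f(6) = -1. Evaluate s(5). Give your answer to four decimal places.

With m_i denoting the second derivative at x_i, h_i = 2, 2, 2, and Δ_i = (y_(i+1) − y_i)/h_i = 4, 3/2, -9/2:
  2·m_0 + 8·m_1 + 2·m_2 = 6(Δ_1 - Δ_0) = -15
  2·m_1 + 8·m_2 + 2·m_3 = 6(Δ_2 - Δ_1) = -36
Natural end conditions: m_0 = m_3 = 0.
Solving: m_0 = 0, m_1 = -4/5, m_2 = -43/10, m_3 = 0.
On [4, 6], s(x) = 8 - 49/30·(x - 4) - 43/20·(x - 4)² + 43/120·(x - 4)³.
With (x - 4) = 1: s(5) = 183/40.

4.5750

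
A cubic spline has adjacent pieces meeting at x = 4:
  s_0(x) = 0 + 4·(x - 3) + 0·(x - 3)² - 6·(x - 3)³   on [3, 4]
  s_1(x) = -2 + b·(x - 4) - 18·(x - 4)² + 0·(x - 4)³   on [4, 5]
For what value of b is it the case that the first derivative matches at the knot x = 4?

s_0'(x) = 4 + 0·(x - 3) - 18·(x - 3)², so s_0'(4) = -14. On the right, s_1'(4) = b, so b = -14.

-14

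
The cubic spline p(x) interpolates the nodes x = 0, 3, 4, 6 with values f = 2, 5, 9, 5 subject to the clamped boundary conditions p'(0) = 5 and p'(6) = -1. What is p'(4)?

Write M_i for p''(x_i). With h_i = 3, 1, 2 and divided differences Δ_i = 1, 4, -2, the continuity of p' gives the tridiagonal system
  3·M_0 + 8·M_1 + 1·M_2 = 6(Δ_1 - Δ_0) = 18
  1·M_1 + 6·M_2 + 2·M_3 = 6(Δ_2 - Δ_1) = -36
Clamped end conditions give two more equations: 2h_0·M_0 + h_0·M_1 = 6(Δ_0 - p'(0)) = -24 and h_2·M_2 + 2h_2·M_3 = 6(p'(6) - Δ_2) = 6.
Solving: M_0 = -7, M_1 = 6, M_2 = -9, M_3 = 6.
On [4, 6], p'(x) = b_2 + 2c_2·(x - 4) + 3d_2·(x - 4)² with b_2 = Δ_2 - h_2(2M_2 + M_3)/6 = 2, c_2 = M_2/2 = -9/2, d_2 = (M_3 - M_2)/(6h_2) = 5/4. So p'(4) = 2.

2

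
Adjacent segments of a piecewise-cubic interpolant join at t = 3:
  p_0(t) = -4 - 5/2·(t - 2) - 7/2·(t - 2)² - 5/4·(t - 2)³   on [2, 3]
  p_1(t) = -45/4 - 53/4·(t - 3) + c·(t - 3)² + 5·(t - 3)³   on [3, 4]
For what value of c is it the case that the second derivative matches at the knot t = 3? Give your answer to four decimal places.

p_0''(t) = -7 - 15/2·(t - 2), so p_0''(3) = -29/2. On the right, p_1''(3) = 2c, so c = -29/4.

-7.2500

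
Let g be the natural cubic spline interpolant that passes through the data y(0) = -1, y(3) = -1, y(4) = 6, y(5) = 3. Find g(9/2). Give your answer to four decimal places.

5.5524

Put m_i = g'' at the i-th knot. Here h = (3, 1, 1) and Δ = (0, 7, -3), so the interior equations h_(i-1)·m_(i-1) + 2(h_(i-1)+h_i)·m_i + h_i·m_(i+1) = 6(Δ_i − Δ_(i-1)) read
  3·m_0 + 8·m_1 + 1·m_2 = 6(Δ_1 - Δ_0) = 42
  1·m_1 + 4·m_2 + 1·m_3 = 6(Δ_2 - Δ_1) = -60
Natural end conditions: m_0 = m_3 = 0.
Solving the tridiagonal system: m_0 = 0, m_1 = 228/31, m_2 = -522/31, m_3 = 0.
On [4, 5], g(x) = 6 + 81/31·(x - 4) - 261/31·(x - 4)² + 87/31·(x - 4)³.
With (x - 4) = 1/2: g(9/2) = 1377/248.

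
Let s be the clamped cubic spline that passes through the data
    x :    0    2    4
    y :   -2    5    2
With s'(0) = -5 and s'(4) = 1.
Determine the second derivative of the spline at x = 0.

Let m_i = s''(x_i). Step sizes h_i = 2, 2; slopes of the chords Δ_i = (y_(i+1) - y_i)/h_i = 7/2, -3/2.
  2·m_0 + 8·m_1 + 2·m_2 = 6(Δ_1 - Δ_0) = -30
Clamped end conditions give two more equations: 2h_0·m_0 + h_0·m_1 = 6(Δ_0 - s'(0)) = 51 and h_1·m_1 + 2h_1·m_2 = 6(s'(4) - Δ_1) = 15.
Solving: m_0 = 18, m_1 = -21/2, m_2 = 9.

18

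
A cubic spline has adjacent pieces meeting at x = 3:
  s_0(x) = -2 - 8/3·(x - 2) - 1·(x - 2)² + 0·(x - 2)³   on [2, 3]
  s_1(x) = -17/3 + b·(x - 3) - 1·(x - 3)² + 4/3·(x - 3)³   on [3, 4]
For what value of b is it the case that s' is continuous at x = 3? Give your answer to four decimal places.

-4.6667

s_0'(x) = -8/3 - 2·(x - 2) + 0·(x - 2)², so s_0'(3) = -14/3. On the right, s_1'(3) = b, so b = -14/3.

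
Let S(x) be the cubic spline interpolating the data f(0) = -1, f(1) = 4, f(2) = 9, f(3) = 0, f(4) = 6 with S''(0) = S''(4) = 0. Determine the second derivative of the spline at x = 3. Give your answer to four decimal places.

30.1071

Let M_i = S''(x_i). Step sizes h_i = 1, 1, 1, 1; slopes of the chords Δ_i = (y_(i+1) - y_i)/h_i = 5, 5, -9, 6.
  1·M_0 + 4·M_1 + 1·M_2 = 6(Δ_1 - Δ_0) = 0
  1·M_1 + 4·M_2 + 1·M_3 = 6(Δ_2 - Δ_1) = -84
  1·M_2 + 4·M_3 + 1·M_4 = 6(Δ_3 - Δ_2) = 90
Natural end conditions: M_0 = M_4 = 0.
Forward elimination and back-substitution give M_0 = 0, M_1 = 213/28, M_2 = -213/7, M_3 = 843/28, M_4 = 0.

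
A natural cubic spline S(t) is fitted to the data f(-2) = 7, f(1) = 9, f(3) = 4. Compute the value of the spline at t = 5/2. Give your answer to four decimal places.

With M_i denoting the second derivative at x_i, h_i = 3, 2, and Δ_i = (y_(i+1) − y_i)/h_i = 2/3, -5/2:
  3·M_0 + 10·M_1 + 2·M_2 = 6(Δ_1 - Δ_0) = -19
Natural end conditions: M_0 = M_2 = 0.
Hence M_0 = 0, M_1 = -19/10, M_2 = 0.
On [1, 3], S(t) = 9 - 37/30·(t - 1) - 19/20·(t - 1)² + 19/120·(t - 1)³.
With (t - 1) = 3/2: S(5/2) = 355/64.

5.5469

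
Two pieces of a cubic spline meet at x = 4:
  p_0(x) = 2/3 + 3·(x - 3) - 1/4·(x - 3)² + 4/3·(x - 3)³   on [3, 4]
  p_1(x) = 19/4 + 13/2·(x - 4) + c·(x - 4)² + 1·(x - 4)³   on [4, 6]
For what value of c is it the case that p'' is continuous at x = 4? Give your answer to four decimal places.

p_0''(x) = -1/2 + 8·(x - 3), so p_0''(4) = 15/2. On the right, p_1''(4) = 2c, so c = 15/4.

3.7500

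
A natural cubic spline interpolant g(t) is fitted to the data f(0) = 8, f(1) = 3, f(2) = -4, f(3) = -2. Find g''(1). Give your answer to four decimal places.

With m_i denoting the second derivative at x_i, h_i = 1, 1, 1, and Δ_i = (y_(i+1) − y_i)/h_i = -5, -7, 2:
  1·m_0 + 4·m_1 + 1·m_2 = 6(Δ_1 - Δ_0) = -12
  1·m_1 + 4·m_2 + 1·m_3 = 6(Δ_2 - Δ_1) = 54
Natural end conditions: m_0 = m_3 = 0.
Forward elimination and back-substitution give m_0 = 0, m_1 = -34/5, m_2 = 76/5, m_3 = 0.

-6.8000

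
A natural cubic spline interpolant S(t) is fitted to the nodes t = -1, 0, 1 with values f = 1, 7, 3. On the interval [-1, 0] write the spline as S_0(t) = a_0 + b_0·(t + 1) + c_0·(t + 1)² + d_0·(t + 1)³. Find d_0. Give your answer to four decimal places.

-2.5000

With M_i denoting the second derivative at x_i, h_i = 1, 1, and Δ_i = (y_(i+1) − y_i)/h_i = 6, -4:
  1·M_0 + 4·M_1 + 1·M_2 = 6(Δ_1 - Δ_0) = -60
Natural end conditions: M_0 = M_2 = 0.
Hence M_0 = 0, M_1 = -15, M_2 = 0.
On [-1, 0], with S_0(t) = a_0 + b_0·(t + 1) + c_0·(t + 1)² + d_0·(t + 1)³: c_0 = M_0/2 = 0, d_0 = (M_1 - M_0)/(6h_0) = -5/2, b_0 = Δ_0 - h_0(2M_0 + M_1)/6 = 17/2.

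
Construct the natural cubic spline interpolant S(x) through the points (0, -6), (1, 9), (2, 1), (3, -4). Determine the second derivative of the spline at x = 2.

With σ_i denoting the second derivative at x_i, h_i = 1, 1, 1, and Δ_i = (y_(i+1) − y_i)/h_i = 15, -8, -5:
  1·σ_0 + 4·σ_1 + 1·σ_2 = 6(Δ_1 - Δ_0) = -138
  1·σ_1 + 4·σ_2 + 1·σ_3 = 6(Δ_2 - Δ_1) = 18
Natural end conditions: σ_0 = σ_3 = 0.
Forward elimination and back-substitution give σ_0 = 0, σ_1 = -38, σ_2 = 14, σ_3 = 0.

14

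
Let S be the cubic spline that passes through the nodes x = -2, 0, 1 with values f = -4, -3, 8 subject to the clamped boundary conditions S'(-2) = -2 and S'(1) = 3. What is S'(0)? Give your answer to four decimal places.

Put σ_i = S'' at the i-th knot. Here h = (2, 1) and Δ = (1/2, 11), so the interior equations h_(i-1)·σ_(i-1) + 2(h_(i-1)+h_i)·σ_i + h_i·σ_(i+1) = 6(Δ_i − Δ_(i-1)) read
  2·σ_0 + 6·σ_1 + 1·σ_2 = 6(Δ_1 - Δ_0) = 63
Clamped end conditions give two more equations: 2h_0·σ_0 + h_0·σ_1 = 6(Δ_0 - S'(-2)) = 15 and h_1·σ_1 + 2h_1·σ_2 = 6(S'(1) - Δ_1) = -48.
Forward elimination and back-substitution give σ_0 = -61/12, σ_1 = 53/3, σ_2 = -197/6.
On [0, 1], S'(x) = b_1 + 2c_1·x + 3d_1·x² with b_1 = Δ_1 - h_1(2σ_1 + σ_2)/6 = 127/12, c_1 = σ_1/2 = 53/6, d_1 = (σ_2 - σ_1)/(6h_1) = -101/12. So S'(0) = 127/12.

10.5833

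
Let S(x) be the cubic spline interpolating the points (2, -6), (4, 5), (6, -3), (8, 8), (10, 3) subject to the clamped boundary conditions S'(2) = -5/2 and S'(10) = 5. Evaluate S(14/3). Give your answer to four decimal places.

3.3333

Let σ_i = S''(x_i). Step sizes h_i = 2, 2, 2, 2; slopes of the chords Δ_i = (y_(i+1) - y_i)/h_i = 11/2, -4, 11/2, -5/2.
  2·σ_0 + 8·σ_1 + 2·σ_2 = 6(Δ_1 - Δ_0) = -57
  2·σ_1 + 8·σ_2 + 2·σ_3 = 6(Δ_2 - Δ_1) = 57
  2·σ_2 + 8·σ_3 + 2·σ_4 = 6(Δ_3 - Δ_2) = -48
Clamped end conditions give two more equations: 2h_0·σ_0 + h_0·σ_1 = 6(Δ_0 - S'(2)) = 48 and h_3·σ_3 + 2h_3·σ_4 = 6(S'(10) - Δ_3) = 45.
Hence σ_0 = 159/8, σ_1 = -63/4, σ_2 = 117/8, σ_3 = -57/4, σ_4 = 147/8.
On [4, 6], S(x) = 5 + 13/8·(x - 4) - 63/8·(x - 4)² + 81/32·(x - 4)³.
With (x - 4) = 2/3: S(14/3) = 10/3.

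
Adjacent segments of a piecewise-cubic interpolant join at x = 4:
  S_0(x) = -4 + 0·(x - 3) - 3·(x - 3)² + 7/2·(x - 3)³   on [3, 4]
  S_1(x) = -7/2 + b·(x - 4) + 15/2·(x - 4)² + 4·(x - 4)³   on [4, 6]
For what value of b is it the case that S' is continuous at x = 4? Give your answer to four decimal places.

S_0'(x) = 0 - 6·(x - 3) + 21/2·(x - 3)², so S_0'(4) = 9/2. On the right, S_1'(4) = b, so b = 9/2.

4.5000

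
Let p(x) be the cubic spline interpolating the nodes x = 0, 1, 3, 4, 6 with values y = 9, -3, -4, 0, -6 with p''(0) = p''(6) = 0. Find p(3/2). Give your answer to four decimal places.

Put M_i = p'' at the i-th knot. Here h = (1, 2, 1, 2) and Δ = (-12, -1/2, 4, -3), so the interior equations h_(i-1)·M_(i-1) + 2(h_(i-1)+h_i)·M_i + h_i·M_(i+1) = 6(Δ_i − Δ_(i-1)) read
  1·M_0 + 6·M_1 + 2·M_2 = 6(Δ_1 - Δ_0) = 69
  2·M_1 + 6·M_2 + 1·M_3 = 6(Δ_2 - Δ_1) = 27
  1·M_2 + 6·M_3 + 2·M_4 = 6(Δ_3 - Δ_2) = -42
Natural end conditions: M_0 = M_4 = 0.
Solving: M_0 = 0, M_1 = 669/62, M_2 = 66/31, M_3 = -228/31, M_4 = 0.
On [1, 3], p(x) = -3 - 521/62·(x - 1) + 669/124·(x - 1)² - 179/248·(x - 1)³.
With (x - 1) = 1/2: p(3/2) = -11791/1984.

-5.9430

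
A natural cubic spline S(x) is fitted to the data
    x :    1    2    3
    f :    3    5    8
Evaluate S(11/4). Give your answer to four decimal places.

7.1914

With m_i denoting the second derivative at x_i, h_i = 1, 1, and Δ_i = (y_(i+1) − y_i)/h_i = 2, 3:
  1·m_0 + 4·m_1 + 1·m_2 = 6(Δ_1 - Δ_0) = 6
Natural end conditions: m_0 = m_2 = 0.
Solving: m_0 = 0, m_1 = 3/2, m_2 = 0.
On [2, 3], S(x) = 5 + 5/2·(x - 2) + 3/4·(x - 2)² - 1/4·(x - 2)³.
With (x - 2) = 3/4: S(11/4) = 1841/256.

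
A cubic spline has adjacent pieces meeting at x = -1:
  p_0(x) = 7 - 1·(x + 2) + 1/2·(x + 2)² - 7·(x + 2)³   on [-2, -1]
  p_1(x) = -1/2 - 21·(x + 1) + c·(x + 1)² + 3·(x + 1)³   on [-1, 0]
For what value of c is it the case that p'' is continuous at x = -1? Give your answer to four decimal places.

-20.5000

p_0''(x) = 1 - 42·(x + 2), so p_0''(-1) = -41. On the right, p_1''(-1) = 2c, so c = -41/2.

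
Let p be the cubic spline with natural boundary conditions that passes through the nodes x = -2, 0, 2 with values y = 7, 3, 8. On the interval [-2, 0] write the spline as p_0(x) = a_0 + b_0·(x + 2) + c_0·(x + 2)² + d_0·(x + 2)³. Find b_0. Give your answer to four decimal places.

Put M_i = p'' at the i-th knot. Here h = (2, 2) and Δ = (-2, 5/2), so the interior equations h_(i-1)·M_(i-1) + 2(h_(i-1)+h_i)·M_i + h_i·M_(i+1) = 6(Δ_i − Δ_(i-1)) read
  2·M_0 + 8·M_1 + 2·M_2 = 6(Δ_1 - Δ_0) = 27
Natural end conditions: M_0 = M_2 = 0.
Hence M_0 = 0, M_1 = 27/8, M_2 = 0.
On [-2, 0], with p_0(x) = a_0 + b_0·(x + 2) + c_0·(x + 2)² + d_0·(x + 2)³: c_0 = M_0/2 = 0, d_0 = (M_1 - M_0)/(6h_0) = 9/32, b_0 = Δ_0 - h_0(2M_0 + M_1)/6 = -25/8.

-3.1250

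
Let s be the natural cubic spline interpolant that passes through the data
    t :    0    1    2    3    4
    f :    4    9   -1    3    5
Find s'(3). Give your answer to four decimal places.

Put M_i = s'' at the i-th knot. Here h = (1, 1, 1, 1) and Δ = (5, -10, 4, 2), so the interior equations h_(i-1)·M_(i-1) + 2(h_(i-1)+h_i)·M_i + h_i·M_(i+1) = 6(Δ_i − Δ_(i-1)) read
  1·M_0 + 4·M_1 + 1·M_2 = 6(Δ_1 - Δ_0) = -90
  1·M_1 + 4·M_2 + 1·M_3 = 6(Δ_2 - Δ_1) = 84
  1·M_2 + 4·M_3 + 1·M_4 = 6(Δ_3 - Δ_2) = -12
Natural end conditions: M_0 = M_4 = 0.
Solving the tridiagonal system: M_0 = 0, M_1 = -849/28, M_2 = 219/7, M_3 = -303/28, M_4 = 0.
On [3, 4], s'(t) = b_3 + 2c_3·(t - 3) + 3d_3·(t - 3)² with b_3 = Δ_3 - h_3(2M_3 + M_4)/6 = 157/28, c_3 = M_3/2 = -303/56, d_3 = (M_4 - M_3)/(6h_3) = 101/56. So s'(3) = 157/28.

5.6071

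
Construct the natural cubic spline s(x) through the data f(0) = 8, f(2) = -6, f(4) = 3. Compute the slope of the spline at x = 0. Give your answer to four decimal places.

With m_i denoting the second derivative at x_i, h_i = 2, 2, and Δ_i = (y_(i+1) − y_i)/h_i = -7, 9/2:
  2·m_0 + 8·m_1 + 2·m_2 = 6(Δ_1 - Δ_0) = 69
Natural end conditions: m_0 = m_2 = 0.
Forward elimination and back-substitution give m_0 = 0, m_1 = 69/8, m_2 = 0.
On [0, 2], s'(x) = b_0 + 2c_0·x + 3d_0·x² with b_0 = Δ_0 - h_0(2m_0 + m_1)/6 = -79/8, c_0 = m_0/2 = 0, d_0 = (m_1 - m_0)/(6h_0) = 23/32. So s'(0) = -79/8.

-9.8750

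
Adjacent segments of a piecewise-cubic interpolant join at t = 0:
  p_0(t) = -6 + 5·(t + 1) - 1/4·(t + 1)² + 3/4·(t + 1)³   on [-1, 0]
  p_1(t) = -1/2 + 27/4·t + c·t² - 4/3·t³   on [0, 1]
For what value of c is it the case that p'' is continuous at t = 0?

p_0''(t) = -1/2 + 9/2·(t + 1), so p_0''(0) = 4. On the right, p_1''(0) = 2c, so c = 2.

2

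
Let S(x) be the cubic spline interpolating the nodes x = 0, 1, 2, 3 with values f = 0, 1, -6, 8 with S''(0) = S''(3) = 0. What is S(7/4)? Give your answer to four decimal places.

-5.4344

With σ_i denoting the second derivative at x_i, h_i = 1, 1, 1, and Δ_i = (y_(i+1) − y_i)/h_i = 1, -7, 14:
  1·σ_0 + 4·σ_1 + 1·σ_2 = 6(Δ_1 - Δ_0) = -48
  1·σ_1 + 4·σ_2 + 1·σ_3 = 6(Δ_2 - Δ_1) = 126
Natural end conditions: σ_0 = σ_3 = 0.
Hence σ_0 = 0, σ_1 = -106/5, σ_2 = 184/5, σ_3 = 0.
On [1, 2], S(x) = 1 - 91/15·(x - 1) - 53/5·(x - 1)² + 29/3·(x - 1)³.
With (x - 1) = 3/4: S(7/4) = -1739/320.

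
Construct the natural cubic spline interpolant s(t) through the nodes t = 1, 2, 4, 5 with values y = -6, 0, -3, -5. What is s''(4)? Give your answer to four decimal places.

2.2500

Write M_i for s''(x_i). With h_i = 1, 2, 1 and divided differences Δ_i = 6, -3/2, -2, the continuity of s' gives the tridiagonal system
  1·M_0 + 6·M_1 + 2·M_2 = 6(Δ_1 - Δ_0) = -45
  2·M_1 + 6·M_2 + 1·M_3 = 6(Δ_2 - Δ_1) = -3
Natural end conditions: M_0 = M_3 = 0.
Hence M_0 = 0, M_1 = -33/4, M_2 = 9/4, M_3 = 0.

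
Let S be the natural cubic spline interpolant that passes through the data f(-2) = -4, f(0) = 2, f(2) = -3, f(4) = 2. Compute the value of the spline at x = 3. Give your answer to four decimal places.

-1.7750

With M_i denoting the second derivative at x_i, h_i = 2, 2, 2, and Δ_i = (y_(i+1) − y_i)/h_i = 3, -5/2, 5/2:
  2·M_0 + 8·M_1 + 2·M_2 = 6(Δ_1 - Δ_0) = -33
  2·M_1 + 8·M_2 + 2·M_3 = 6(Δ_2 - Δ_1) = 30
Natural end conditions: M_0 = M_3 = 0.
Forward elimination and back-substitution give M_0 = 0, M_1 = -27/5, M_2 = 51/10, M_3 = 0.
On [2, 4], S(x) = -3 - 9/10·(x - 2) + 51/20·(x - 2)² - 17/40·(x - 2)³.
With (x - 2) = 1: S(3) = -71/40.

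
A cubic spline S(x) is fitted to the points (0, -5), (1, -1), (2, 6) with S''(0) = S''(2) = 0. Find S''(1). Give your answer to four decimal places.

Let σ_i = S''(x_i). Step sizes h_i = 1, 1; slopes of the chords Δ_i = (y_(i+1) - y_i)/h_i = 4, 7.
  1·σ_0 + 4·σ_1 + 1·σ_2 = 6(Δ_1 - Δ_0) = 18
Natural end conditions: σ_0 = σ_2 = 0.
Solving: σ_0 = 0, σ_1 = 9/2, σ_2 = 0.

4.5000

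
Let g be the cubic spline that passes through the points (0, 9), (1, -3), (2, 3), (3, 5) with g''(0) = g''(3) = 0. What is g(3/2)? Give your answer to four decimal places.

Put σ_i = g'' at the i-th knot. Here h = (1, 1, 1) and Δ = (-12, 6, 2), so the interior equations h_(i-1)·σ_(i-1) + 2(h_(i-1)+h_i)·σ_i + h_i·σ_(i+1) = 6(Δ_i − Δ_(i-1)) read
  1·σ_0 + 4·σ_1 + 1·σ_2 = 6(Δ_1 - Δ_0) = 108
  1·σ_1 + 4·σ_2 + 1·σ_3 = 6(Δ_2 - Δ_1) = -24
Natural end conditions: σ_0 = σ_3 = 0.
Solving: σ_0 = 0, σ_1 = 152/5, σ_2 = -68/5, σ_3 = 0.
On [1, 2], g(x) = -3 - 28/15·(x - 1) + 76/5·(x - 1)² - 22/3·(x - 1)³.
With (x - 1) = 1/2: g(3/2) = -21/20.

-1.0500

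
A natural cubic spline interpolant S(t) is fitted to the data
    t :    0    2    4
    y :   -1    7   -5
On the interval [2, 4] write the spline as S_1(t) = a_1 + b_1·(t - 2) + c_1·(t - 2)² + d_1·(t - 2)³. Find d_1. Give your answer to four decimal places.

With M_i denoting the second derivative at x_i, h_i = 2, 2, and Δ_i = (y_(i+1) − y_i)/h_i = 4, -6:
  2·M_0 + 8·M_1 + 2·M_2 = 6(Δ_1 - Δ_0) = -60
Natural end conditions: M_0 = M_2 = 0.
Solving the tridiagonal system: M_0 = 0, M_1 = -15/2, M_2 = 0.
On [2, 4], with S_1(t) = a_1 + b_1·(t - 2) + c_1·(t - 2)² + d_1·(t - 2)³: c_1 = M_1/2 = -15/4, d_1 = (M_2 - M_1)/(6h_1) = 5/8, b_1 = Δ_1 - h_1(2M_1 + M_2)/6 = -1.

0.6250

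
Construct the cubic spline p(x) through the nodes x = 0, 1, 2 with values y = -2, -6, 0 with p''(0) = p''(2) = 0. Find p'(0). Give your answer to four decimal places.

Put M_i = p'' at the i-th knot. Here h = (1, 1) and Δ = (-4, 6), so the interior equations h_(i-1)·M_(i-1) + 2(h_(i-1)+h_i)·M_i + h_i·M_(i+1) = 6(Δ_i − Δ_(i-1)) read
  1·M_0 + 4·M_1 + 1·M_2 = 6(Δ_1 - Δ_0) = 60
Natural end conditions: M_0 = M_2 = 0.
Solving: M_0 = 0, M_1 = 15, M_2 = 0.
On [0, 1], p'(x) = b_0 + 2c_0·x + 3d_0·x² with b_0 = Δ_0 - h_0(2M_0 + M_1)/6 = -13/2, c_0 = M_0/2 = 0, d_0 = (M_1 - M_0)/(6h_0) = 5/2. So p'(0) = -13/2.

-6.5000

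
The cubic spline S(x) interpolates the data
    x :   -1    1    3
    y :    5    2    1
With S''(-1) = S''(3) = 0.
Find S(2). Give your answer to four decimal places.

Put M_i = S'' at the i-th knot. Here h = (2, 2) and Δ = (-3/2, -1/2), so the interior equations h_(i-1)·M_(i-1) + 2(h_(i-1)+h_i)·M_i + h_i·M_(i+1) = 6(Δ_i − Δ_(i-1)) read
  2·M_0 + 8·M_1 + 2·M_2 = 6(Δ_1 - Δ_0) = 6
Natural end conditions: M_0 = M_2 = 0.
Solving the tridiagonal system: M_0 = 0, M_1 = 3/4, M_2 = 0.
On [1, 3], S(x) = 2 - 1·(x - 1) + 3/8·(x - 1)² - 1/16·(x - 1)³.
With (x - 1) = 1: S(2) = 21/16.

1.3125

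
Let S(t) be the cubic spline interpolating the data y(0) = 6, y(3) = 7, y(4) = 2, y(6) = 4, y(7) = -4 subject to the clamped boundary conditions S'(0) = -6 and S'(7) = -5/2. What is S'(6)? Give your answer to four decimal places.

-6.3115

Put M_i = S'' at the i-th knot. Here h = (3, 1, 2, 1) and Δ = (1/3, -5, 1, -8), so the interior equations h_(i-1)·M_(i-1) + 2(h_(i-1)+h_i)·M_i + h_i·M_(i+1) = 6(Δ_i − Δ_(i-1)) read
  3·M_0 + 8·M_1 + 1·M_2 = 6(Δ_1 - Δ_0) = -32
  1·M_1 + 6·M_2 + 2·M_3 = 6(Δ_2 - Δ_1) = 36
  2·M_2 + 6·M_3 + 1·M_4 = 6(Δ_3 - Δ_2) = -54
Clamped end conditions give two more equations: 2h_0·M_0 + h_0·M_1 = 6(Δ_0 - S'(0)) = 38 and h_3·M_3 + 2h_3·M_4 = 6(S'(7) - Δ_3) = 33.
Solving the tridiagonal system: M_0 = 2068/183, M_1 = -606/61, M_2 = 828/61, M_3 = -1083/61, M_4 = 1548/61.
On [6, 7], S'(t) = b_3 + 2c_3·(t - 6) + 3d_3·(t - 6)² with b_3 = Δ_3 - h_3(2M_3 + M_4)/6 = -385/61, c_3 = M_3/2 = -1083/122, d_3 = (M_4 - M_3)/(6h_3) = 877/122. So S'(6) = -385/61.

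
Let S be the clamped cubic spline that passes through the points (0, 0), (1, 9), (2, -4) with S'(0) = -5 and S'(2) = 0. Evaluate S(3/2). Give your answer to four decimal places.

2.2813

Write m_i for S''(x_i). With h_i = 1, 1 and divided differences Δ_i = 9, -13, the continuity of S' gives the tridiagonal system
  1·m_0 + 4·m_1 + 1·m_2 = 6(Δ_1 - Δ_0) = -132
Clamped end conditions give two more equations: 2h_0·m_0 + h_0·m_1 = 6(Δ_0 - S'(0)) = 84 and h_1·m_1 + 2h_1·m_2 = 6(S'(2) - Δ_1) = 78.
Solving the tridiagonal system: m_0 = 155/2, m_1 = -71, m_2 = 149/2.
On [1, 2], S(x) = 9 - 7/4·(x - 1) - 71/2·(x - 1)² + 97/4·(x - 1)³.
With (x - 1) = 1/2: S(3/2) = 73/32.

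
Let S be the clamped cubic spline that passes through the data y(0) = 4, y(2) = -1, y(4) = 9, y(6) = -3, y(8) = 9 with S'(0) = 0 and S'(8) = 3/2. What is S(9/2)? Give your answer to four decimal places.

6.7684

Let m_i = S''(x_i). Step sizes h_i = 2, 2, 2, 2; slopes of the chords Δ_i = (y_(i+1) - y_i)/h_i = -5/2, 5, -6, 6.
  2·m_0 + 8·m_1 + 2·m_2 = 6(Δ_1 - Δ_0) = 45
  2·m_1 + 8·m_2 + 2·m_3 = 6(Δ_2 - Δ_1) = -66
  2·m_2 + 8·m_3 + 2·m_4 = 6(Δ_3 - Δ_2) = 72
Clamped end conditions give two more equations: 2h_0·m_0 + h_0·m_1 = 6(Δ_0 - S'(0)) = -15 and h_3·m_3 + 2h_3·m_4 = 6(S'(8) - Δ_3) = -27.
Hence m_0 = -543/56, m_1 = 333/28, m_2 = -123/8, m_3 = 465/28, m_4 = -843/56.
On [4, 6], S(t) = 9 - 9/7·(t - 4) - 123/16·(t - 4)² + 597/224·(t - 4)³.
With (t - 4) = 1/2: S(9/2) = 12129/1792.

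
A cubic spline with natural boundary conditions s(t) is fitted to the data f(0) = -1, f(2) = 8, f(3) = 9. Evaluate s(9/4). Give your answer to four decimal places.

8.4414

Write M_i for s''(x_i). With h_i = 2, 1 and divided differences Δ_i = 9/2, 1, the continuity of s' gives the tridiagonal system
  2·M_0 + 6·M_1 + 1·M_2 = 6(Δ_1 - Δ_0) = -21
Natural end conditions: M_0 = M_2 = 0.
Forward elimination and back-substitution give M_0 = 0, M_1 = -7/2, M_2 = 0.
On [2, 3], s(t) = 8 + 13/6·(t - 2) - 7/4·(t - 2)² + 7/12·(t - 2)³.
With (t - 2) = 1/4: s(9/4) = 2161/256.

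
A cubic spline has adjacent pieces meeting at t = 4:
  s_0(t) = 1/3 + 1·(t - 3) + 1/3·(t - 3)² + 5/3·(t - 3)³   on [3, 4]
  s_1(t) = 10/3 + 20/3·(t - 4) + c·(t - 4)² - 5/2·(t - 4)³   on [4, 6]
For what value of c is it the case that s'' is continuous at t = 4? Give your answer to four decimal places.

5.3333

s_0''(t) = 2/3 + 10·(t - 3), so s_0''(4) = 32/3. On the right, s_1''(4) = 2c, so c = 16/3.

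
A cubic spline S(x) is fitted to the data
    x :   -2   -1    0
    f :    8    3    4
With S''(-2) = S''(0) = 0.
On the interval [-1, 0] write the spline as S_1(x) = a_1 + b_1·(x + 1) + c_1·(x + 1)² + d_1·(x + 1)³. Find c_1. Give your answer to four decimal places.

4.5000

With m_i denoting the second derivative at x_i, h_i = 1, 1, and Δ_i = (y_(i+1) − y_i)/h_i = -5, 1:
  1·m_0 + 4·m_1 + 1·m_2 = 6(Δ_1 - Δ_0) = 36
Natural end conditions: m_0 = m_2 = 0.
Hence m_0 = 0, m_1 = 9, m_2 = 0.
On [-1, 0], with S_1(x) = a_1 + b_1·(x + 1) + c_1·(x + 1)² + d_1·(x + 1)³: c_1 = m_1/2 = 9/2, d_1 = (m_2 - m_1)/(6h_1) = -3/2, b_1 = Δ_1 - h_1(2m_1 + m_2)/6 = -2.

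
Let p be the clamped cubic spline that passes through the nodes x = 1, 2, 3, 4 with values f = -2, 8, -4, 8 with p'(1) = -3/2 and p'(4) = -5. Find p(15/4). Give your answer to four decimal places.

Let M_i = p''(x_i). Step sizes h_i = 1, 1, 1; slopes of the chords Δ_i = (y_(i+1) - y_i)/h_i = 10, -12, 12.
  1·M_0 + 4·M_1 + 1·M_2 = 6(Δ_1 - Δ_0) = -132
  1·M_1 + 4·M_2 + 1·M_3 = 6(Δ_2 - Δ_1) = 144
Clamped end conditions give two more equations: 2h_0·M_0 + h_0·M_1 = 6(Δ_0 - p'(1)) = 69 and h_2·M_2 + 2h_2·M_3 = 6(p'(4) - Δ_2) = -102.
Solving: M_0 = 1036/15, M_1 = -1037/15, M_2 = 1132/15, M_3 = -1331/15.
On [3, 4], p(x) = -4 + 49/30·(x - 3) + 566/15·(x - 3)² - 821/30·(x - 3)³.
With (x - 3) = 3/4: p(15/4) = 4419/640.

6.9047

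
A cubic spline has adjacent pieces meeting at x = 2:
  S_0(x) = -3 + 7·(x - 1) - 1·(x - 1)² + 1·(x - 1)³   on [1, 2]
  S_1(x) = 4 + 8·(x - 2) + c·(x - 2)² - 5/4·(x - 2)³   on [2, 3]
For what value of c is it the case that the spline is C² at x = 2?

S_0''(x) = -2 + 6·(x - 1), so S_0''(2) = 4. On the right, S_1''(2) = 2c, so c = 2.

2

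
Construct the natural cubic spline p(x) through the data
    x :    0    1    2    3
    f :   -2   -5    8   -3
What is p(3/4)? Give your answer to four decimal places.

-6.1750

Let m_i = p''(x_i). Step sizes h_i = 1, 1, 1; slopes of the chords Δ_i = (y_(i+1) - y_i)/h_i = -3, 13, -11.
  1·m_0 + 4·m_1 + 1·m_2 = 6(Δ_1 - Δ_0) = 96
  1·m_1 + 4·m_2 + 1·m_3 = 6(Δ_2 - Δ_1) = -144
Natural end conditions: m_0 = m_3 = 0.
Solving: m_0 = 0, m_1 = 176/5, m_2 = -224/5, m_3 = 0.
On [0, 1], p(x) = -2 - 133/15·x + 0·x² + 88/15·x³.
With x = 3/4: p(3/4) = -247/40.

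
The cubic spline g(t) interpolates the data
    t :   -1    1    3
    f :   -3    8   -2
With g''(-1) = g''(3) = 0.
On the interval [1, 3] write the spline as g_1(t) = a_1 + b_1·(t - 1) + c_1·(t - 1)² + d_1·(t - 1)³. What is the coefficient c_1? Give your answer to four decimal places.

Put m_i = g'' at the i-th knot. Here h = (2, 2) and Δ = (11/2, -5), so the interior equations h_(i-1)·m_(i-1) + 2(h_(i-1)+h_i)·m_i + h_i·m_(i+1) = 6(Δ_i − Δ_(i-1)) read
  2·m_0 + 8·m_1 + 2·m_2 = 6(Δ_1 - Δ_0) = -63
Natural end conditions: m_0 = m_2 = 0.
Hence m_0 = 0, m_1 = -63/8, m_2 = 0.
On [1, 3], with g_1(t) = a_1 + b_1·(t - 1) + c_1·(t - 1)² + d_1·(t - 1)³: c_1 = m_1/2 = -63/16, d_1 = (m_2 - m_1)/(6h_1) = 21/32, b_1 = Δ_1 - h_1(2m_1 + m_2)/6 = 1/4.

-3.9375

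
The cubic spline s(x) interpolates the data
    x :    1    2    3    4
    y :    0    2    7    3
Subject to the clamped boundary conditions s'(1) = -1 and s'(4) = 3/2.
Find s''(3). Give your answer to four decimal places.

Let M_i = s''(x_i). Step sizes h_i = 1, 1, 1; slopes of the chords Δ_i = (y_(i+1) - y_i)/h_i = 2, 5, -4.
  1·M_0 + 4·M_1 + 1·M_2 = 6(Δ_1 - Δ_0) = 18
  1·M_1 + 4·M_2 + 1·M_3 = 6(Δ_2 - Δ_1) = -54
Clamped end conditions give two more equations: 2h_0·M_0 + h_0·M_1 = 6(Δ_0 - s'(1)) = 18 and h_2·M_2 + 2h_2·M_3 = 6(s'(4) - Δ_2) = 33.
Hence M_0 = 67/15, M_1 = 136/15, M_2 = -341/15, M_3 = 418/15.

-22.7333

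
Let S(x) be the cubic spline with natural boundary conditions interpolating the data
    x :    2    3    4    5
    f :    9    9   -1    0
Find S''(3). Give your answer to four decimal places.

-20.4000

Put m_i = S'' at the i-th knot. Here h = (1, 1, 1) and Δ = (0, -10, 1), so the interior equations h_(i-1)·m_(i-1) + 2(h_(i-1)+h_i)·m_i + h_i·m_(i+1) = 6(Δ_i − Δ_(i-1)) read
  1·m_0 + 4·m_1 + 1·m_2 = 6(Δ_1 - Δ_0) = -60
  1·m_1 + 4·m_2 + 1·m_3 = 6(Δ_2 - Δ_1) = 66
Natural end conditions: m_0 = m_3 = 0.
Solving the tridiagonal system: m_0 = 0, m_1 = -102/5, m_2 = 108/5, m_3 = 0.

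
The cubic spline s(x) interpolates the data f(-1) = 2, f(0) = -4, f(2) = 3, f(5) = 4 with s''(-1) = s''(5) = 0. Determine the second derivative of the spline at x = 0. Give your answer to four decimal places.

Put M_i = s'' at the i-th knot. Here h = (1, 2, 3) and Δ = (-6, 7/2, 1/3), so the interior equations h_(i-1)·M_(i-1) + 2(h_(i-1)+h_i)·M_i + h_i·M_(i+1) = 6(Δ_i − Δ_(i-1)) read
  1·M_0 + 6·M_1 + 2·M_2 = 6(Δ_1 - Δ_0) = 57
  2·M_1 + 10·M_2 + 3·M_3 = 6(Δ_2 - Δ_1) = -19
Natural end conditions: M_0 = M_3 = 0.
Hence M_0 = 0, M_1 = 76/7, M_2 = -57/14, M_3 = 0.

10.8571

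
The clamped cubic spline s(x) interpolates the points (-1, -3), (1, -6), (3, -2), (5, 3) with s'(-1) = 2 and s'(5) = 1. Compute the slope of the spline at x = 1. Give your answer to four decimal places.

-0.9667

Put σ_i = s'' at the i-th knot. Here h = (2, 2, 2) and Δ = (-3/2, 2, 5/2), so the interior equations h_(i-1)·σ_(i-1) + 2(h_(i-1)+h_i)·σ_i + h_i·σ_(i+1) = 6(Δ_i − Δ_(i-1)) read
  2·σ_0 + 8·σ_1 + 2·σ_2 = 6(Δ_1 - Δ_0) = 21
  2·σ_1 + 8·σ_2 + 2·σ_3 = 6(Δ_2 - Δ_1) = 3
Clamped end conditions give two more equations: 2h_0·σ_0 + h_0·σ_1 = 6(Δ_0 - s'(-1)) = -21 and h_2·σ_2 + 2h_2·σ_3 = 6(s'(5) - Δ_2) = -9.
Hence σ_0 = -113/15, σ_1 = 137/30, σ_2 = -7/30, σ_3 = -32/15.
On [1, 3], s'(x) = b_1 + 2c_1·(x - 1) + 3d_1·(x - 1)² with b_1 = Δ_1 - h_1(2σ_1 + σ_2)/6 = -29/30, c_1 = σ_1/2 = 137/60, d_1 = (σ_2 - σ_1)/(6h_1) = -2/5. So s'(1) = -29/30.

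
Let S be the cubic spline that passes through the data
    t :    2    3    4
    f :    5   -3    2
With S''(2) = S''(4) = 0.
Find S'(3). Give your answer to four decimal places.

Put M_i = S'' at the i-th knot. Here h = (1, 1) and Δ = (-8, 5), so the interior equations h_(i-1)·M_(i-1) + 2(h_(i-1)+h_i)·M_i + h_i·M_(i+1) = 6(Δ_i − Δ_(i-1)) read
  1·M_0 + 4·M_1 + 1·M_2 = 6(Δ_1 - Δ_0) = 78
Natural end conditions: M_0 = M_2 = 0.
Forward elimination and back-substitution give M_0 = 0, M_1 = 39/2, M_2 = 0.
On [3, 4], S'(t) = b_1 + 2c_1·(t - 3) + 3d_1·(t - 3)² with b_1 = Δ_1 - h_1(2M_1 + M_2)/6 = -3/2, c_1 = M_1/2 = 39/4, d_1 = (M_2 - M_1)/(6h_1) = -13/4. So S'(3) = -3/2.

-1.5000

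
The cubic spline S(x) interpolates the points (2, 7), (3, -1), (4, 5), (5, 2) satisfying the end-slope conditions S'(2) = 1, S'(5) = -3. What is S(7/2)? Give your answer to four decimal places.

With M_i denoting the second derivative at x_i, h_i = 1, 1, 1, and Δ_i = (y_(i+1) − y_i)/h_i = -8, 6, -3:
  1·M_0 + 4·M_1 + 1·M_2 = 6(Δ_1 - Δ_0) = 84
  1·M_1 + 4·M_2 + 1·M_3 = 6(Δ_2 - Δ_1) = -54
Clamped end conditions give two more equations: 2h_0·M_0 + h_0·M_1 = 6(Δ_0 - S'(2)) = -54 and h_2·M_2 + 2h_2·M_3 = 6(S'(5) - Δ_2) = 0.
Forward elimination and back-substitution give M_0 = -140/3, M_1 = 118/3, M_2 = -80/3, M_3 = 40/3.
On [3, 4], S(x) = -1 - 8/3·(x - 3) + 59/3·(x - 3)² - 11·(x - 3)³.
With (x - 3) = 1/2: S(7/2) = 29/24.

1.2083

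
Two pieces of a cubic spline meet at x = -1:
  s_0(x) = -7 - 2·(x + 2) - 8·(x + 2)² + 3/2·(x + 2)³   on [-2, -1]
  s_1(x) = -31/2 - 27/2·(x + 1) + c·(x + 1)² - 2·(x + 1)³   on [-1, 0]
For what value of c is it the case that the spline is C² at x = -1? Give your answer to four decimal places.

-3.5000

s_0''(x) = -16 + 9·(x + 2), so s_0''(-1) = -7. On the right, s_1''(-1) = 2c, so c = -7/2.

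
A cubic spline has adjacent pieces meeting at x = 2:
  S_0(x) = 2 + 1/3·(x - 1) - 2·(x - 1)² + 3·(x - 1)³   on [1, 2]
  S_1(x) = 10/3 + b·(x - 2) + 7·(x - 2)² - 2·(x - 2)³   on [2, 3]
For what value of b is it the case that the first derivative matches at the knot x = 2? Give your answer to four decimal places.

S_0'(x) = 1/3 - 4·(x - 1) + 9·(x - 1)², so S_0'(2) = 16/3. On the right, S_1'(2) = b, so b = 16/3.

5.3333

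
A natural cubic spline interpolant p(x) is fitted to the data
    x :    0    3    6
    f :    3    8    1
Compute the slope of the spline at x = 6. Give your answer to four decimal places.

-3.3333

With σ_i denoting the second derivative at x_i, h_i = 3, 3, and Δ_i = (y_(i+1) − y_i)/h_i = 5/3, -7/3:
  3·σ_0 + 12·σ_1 + 3·σ_2 = 6(Δ_1 - Δ_0) = -24
Natural end conditions: σ_0 = σ_2 = 0.
Solving the tridiagonal system: σ_0 = 0, σ_1 = -2, σ_2 = 0.
On [3, 6], p'(x) = b_1 + 2c_1·(x - 3) + 3d_1·(x - 3)² with b_1 = Δ_1 - h_1(2σ_1 + σ_2)/6 = -1/3, c_1 = σ_1/2 = -1, d_1 = (σ_2 - σ_1)/(6h_1) = 1/9. So p'(6) = -10/3.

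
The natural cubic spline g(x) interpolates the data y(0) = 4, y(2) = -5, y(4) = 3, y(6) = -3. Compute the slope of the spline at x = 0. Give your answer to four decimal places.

Let m_i = g''(x_i). Step sizes h_i = 2, 2, 2; slopes of the chords Δ_i = (y_(i+1) - y_i)/h_i = -9/2, 4, -3.
  2·m_0 + 8·m_1 + 2·m_2 = 6(Δ_1 - Δ_0) = 51
  2·m_1 + 8·m_2 + 2·m_3 = 6(Δ_2 - Δ_1) = -42
Natural end conditions: m_0 = m_3 = 0.
Forward elimination and back-substitution give m_0 = 0, m_1 = 41/5, m_2 = -73/10, m_3 = 0.
On [0, 2], g'(x) = b_0 + 2c_0·x + 3d_0·x² with b_0 = Δ_0 - h_0(2m_0 + m_1)/6 = -217/30, c_0 = m_0/2 = 0, d_0 = (m_1 - m_0)/(6h_0) = 41/60. So g'(0) = -217/30.

-7.2333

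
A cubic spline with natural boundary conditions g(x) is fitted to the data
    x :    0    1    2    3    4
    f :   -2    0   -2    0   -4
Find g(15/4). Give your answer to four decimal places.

-2.5396

Write M_i for g''(x_i). With h_i = 1, 1, 1, 1 and divided differences Δ_i = 2, -2, 2, -4, the continuity of g' gives the tridiagonal system
  1·M_0 + 4·M_1 + 1·M_2 = 6(Δ_1 - Δ_0) = -24
  1·M_1 + 4·M_2 + 1·M_3 = 6(Δ_2 - Δ_1) = 24
  1·M_2 + 4·M_3 + 1·M_4 = 6(Δ_3 - Δ_2) = -36
Natural end conditions: M_0 = M_4 = 0.
Forward elimination and back-substitution give M_0 = 0, M_1 = -123/14, M_2 = 78/7, M_3 = -165/14, M_4 = 0.
On [3, 4], g(x) = 0 - 1/14·(x - 3) - 165/28·(x - 3)² + 55/28·(x - 3)³.
With (x - 3) = 3/4: g(15/4) = -4551/1792.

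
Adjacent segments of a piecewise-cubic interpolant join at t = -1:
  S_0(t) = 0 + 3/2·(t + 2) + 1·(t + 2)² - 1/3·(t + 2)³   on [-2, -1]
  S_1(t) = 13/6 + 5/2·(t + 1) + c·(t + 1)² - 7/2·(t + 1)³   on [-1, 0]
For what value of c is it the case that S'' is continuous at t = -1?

S_0''(t) = 2 - 2·(t + 2), so S_0''(-1) = 0. On the right, S_1''(-1) = 2c, so c = 0.

0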